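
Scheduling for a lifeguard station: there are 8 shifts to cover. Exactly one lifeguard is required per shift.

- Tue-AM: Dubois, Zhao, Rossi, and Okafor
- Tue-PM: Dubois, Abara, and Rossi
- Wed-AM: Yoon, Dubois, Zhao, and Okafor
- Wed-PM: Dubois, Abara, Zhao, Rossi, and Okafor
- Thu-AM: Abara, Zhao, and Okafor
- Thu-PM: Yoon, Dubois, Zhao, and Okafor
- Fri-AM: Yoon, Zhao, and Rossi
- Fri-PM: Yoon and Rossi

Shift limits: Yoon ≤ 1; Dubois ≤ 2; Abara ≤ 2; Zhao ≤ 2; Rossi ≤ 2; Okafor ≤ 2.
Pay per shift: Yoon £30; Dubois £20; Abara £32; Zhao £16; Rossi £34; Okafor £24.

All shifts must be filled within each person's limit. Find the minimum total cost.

Picking the cheapest available lifeguard for each shift independently would cost £146, but that ignores the shift limits.
An optimal schedule: Tue-AM→Dubois, Tue-PM→Dubois, Wed-AM→Okafor, Wed-PM→Abara, Thu-AM→Zhao, Thu-PM→Okafor, Fri-AM→Zhao, Fri-PM→Yoon.
Total: 20 + 20 + 24 + 32 + 16 + 24 + 16 + 30 = £182.

£182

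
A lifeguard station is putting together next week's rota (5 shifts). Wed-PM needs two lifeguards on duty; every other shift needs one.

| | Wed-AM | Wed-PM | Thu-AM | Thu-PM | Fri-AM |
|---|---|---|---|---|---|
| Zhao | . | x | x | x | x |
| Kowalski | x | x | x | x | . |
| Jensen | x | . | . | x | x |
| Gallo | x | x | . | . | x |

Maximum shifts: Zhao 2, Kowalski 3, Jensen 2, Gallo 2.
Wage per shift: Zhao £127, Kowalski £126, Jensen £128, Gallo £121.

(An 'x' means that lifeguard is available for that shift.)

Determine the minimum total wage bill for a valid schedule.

£747

Picking the cheapest available lifeguard for each shift independently would cost £741, but that ignores the shift limits.
An optimal schedule: Wed-AM→Gallo, Wed-PM→Gallo+Kowalski, Thu-AM→Kowalski, Thu-PM→Kowalski, Fri-AM→Zhao.
Total: 121 + 121 + 126 + 126 + 126 + 127 = £747.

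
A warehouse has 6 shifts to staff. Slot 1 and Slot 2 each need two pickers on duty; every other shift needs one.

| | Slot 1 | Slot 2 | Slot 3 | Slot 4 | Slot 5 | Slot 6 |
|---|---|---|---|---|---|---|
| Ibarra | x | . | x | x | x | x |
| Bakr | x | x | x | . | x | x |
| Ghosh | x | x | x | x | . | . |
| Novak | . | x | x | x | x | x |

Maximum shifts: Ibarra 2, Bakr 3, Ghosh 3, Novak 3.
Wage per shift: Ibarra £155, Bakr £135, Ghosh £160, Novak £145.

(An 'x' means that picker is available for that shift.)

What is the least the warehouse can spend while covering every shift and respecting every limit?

Picking the cheapest available picker for each shift independently would cost £1120, but that ignores the shift limits.
An optimal schedule: Slot 1→Bakr+Ibarra, Slot 2→Bakr+Novak, Slot 3→Ibarra, Slot 4→Novak, Slot 5→Bakr, Slot 6→Novak.
Total: 135 + 155 + 135 + 145 + 155 + 145 + 135 + 145 = £1150.

£1150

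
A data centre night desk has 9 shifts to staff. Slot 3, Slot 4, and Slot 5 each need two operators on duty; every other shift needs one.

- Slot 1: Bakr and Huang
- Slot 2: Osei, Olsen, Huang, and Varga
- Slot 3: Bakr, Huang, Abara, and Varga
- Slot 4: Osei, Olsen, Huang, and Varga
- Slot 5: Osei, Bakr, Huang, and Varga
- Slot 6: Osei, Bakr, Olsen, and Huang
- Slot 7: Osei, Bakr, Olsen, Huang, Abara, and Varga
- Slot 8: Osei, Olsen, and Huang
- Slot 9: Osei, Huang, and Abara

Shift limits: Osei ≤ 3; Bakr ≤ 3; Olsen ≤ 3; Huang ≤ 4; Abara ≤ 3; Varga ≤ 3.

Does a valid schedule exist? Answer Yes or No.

One valid schedule: Slot 1→Bakr, Slot 2→Osei, Slot 3→Bakr+Huang, Slot 4→Olsen+Huang, Slot 5→Huang+Varga, Slot 6→Bakr, Slot 7→Olsen, Slot 8→Osei, Slot 9→Osei.
Loads: Osei 3/3, Bakr 3/3, Olsen 2/3, Huang 3/4, Abara 0/3, Varga 1/3 — all within limits.

Yes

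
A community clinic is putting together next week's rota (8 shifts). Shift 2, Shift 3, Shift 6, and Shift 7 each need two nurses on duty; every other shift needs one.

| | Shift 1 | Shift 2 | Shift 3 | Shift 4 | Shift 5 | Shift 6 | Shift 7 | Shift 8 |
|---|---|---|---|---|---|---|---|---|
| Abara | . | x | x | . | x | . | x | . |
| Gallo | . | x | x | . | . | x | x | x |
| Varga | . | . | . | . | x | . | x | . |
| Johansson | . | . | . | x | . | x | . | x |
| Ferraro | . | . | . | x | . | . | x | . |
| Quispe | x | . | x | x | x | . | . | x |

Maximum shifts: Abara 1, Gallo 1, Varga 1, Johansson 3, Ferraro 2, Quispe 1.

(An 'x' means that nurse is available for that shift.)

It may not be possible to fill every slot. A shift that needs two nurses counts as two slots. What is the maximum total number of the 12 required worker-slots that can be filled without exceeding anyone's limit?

Total capacity across all nurses is 1+1+1+3+2+1 = 9, and 12 slots are needed, so at most 9 can be filled.
Shifts {Shift 2, Shift 3} need 4 slots but only Abara, Gallo, and Quispe are available for them, supplying at most 3 — so at least 1 slot must go unfilled.
An assignment achieving 8: Shift 1→Quispe, Shift 2→Abara+Gallo, Shift 4→Johansson, Shift 5→Varga, Shift 6→Johansson, Shift 7→Ferraro, Shift 8→Johansson.
Loads: Abara 1/1, Gallo 1/1, Varga 1/1, Johansson 3/3, Ferraro 1/2, Quispe 1/1.

8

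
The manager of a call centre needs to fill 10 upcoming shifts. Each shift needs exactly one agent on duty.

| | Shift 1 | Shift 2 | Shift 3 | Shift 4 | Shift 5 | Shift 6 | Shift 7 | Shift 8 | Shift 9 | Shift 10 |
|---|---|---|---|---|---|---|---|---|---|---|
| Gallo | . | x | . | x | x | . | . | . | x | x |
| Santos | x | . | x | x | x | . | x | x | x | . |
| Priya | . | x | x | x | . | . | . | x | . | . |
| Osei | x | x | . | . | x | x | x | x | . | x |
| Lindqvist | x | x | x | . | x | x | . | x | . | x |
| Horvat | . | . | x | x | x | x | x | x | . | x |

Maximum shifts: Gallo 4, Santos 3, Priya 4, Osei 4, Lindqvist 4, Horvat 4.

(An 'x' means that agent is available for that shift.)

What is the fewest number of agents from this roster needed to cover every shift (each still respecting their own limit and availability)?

10 slots to fill and no one can take more than 4, so at least ⌈10/4⌉ = 3 agents are needed.
Gallo, Santos, and Osei alone can cover everything: Shift 1→Santos, Shift 2→Gallo, Shift 3→Santos, Shift 4→Gallo, Shift 5→Osei, Shift 6→Osei, Shift 7→Santos, Shift 8→Osei, Shift 9→Gallo, Shift 10→Gallo.

3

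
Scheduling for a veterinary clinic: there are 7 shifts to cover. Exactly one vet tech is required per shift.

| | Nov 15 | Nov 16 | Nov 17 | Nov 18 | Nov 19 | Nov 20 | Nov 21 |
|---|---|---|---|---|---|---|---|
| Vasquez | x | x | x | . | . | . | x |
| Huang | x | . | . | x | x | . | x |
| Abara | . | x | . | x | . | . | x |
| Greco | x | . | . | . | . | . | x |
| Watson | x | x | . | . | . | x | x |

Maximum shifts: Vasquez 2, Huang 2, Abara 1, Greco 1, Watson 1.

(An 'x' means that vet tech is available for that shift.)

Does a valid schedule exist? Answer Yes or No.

Nov 17 can only be covered by Vasquez, so that assignment is forced.
Nov 19 can only be covered by Huang, so that assignment is forced.
Nov 20 can only be covered by Watson, so that assignment is forced.
One valid schedule: Nov 15→Greco, Nov 16→Vasquez, Nov 17→Vasquez, Nov 18→Huang, Nov 19→Huang, Nov 20→Watson, Nov 21→Abara.
Loads: Vasquez 2/2, Huang 2/2, Abara 1/1, Greco 1/1, Watson 1/1 — all within limits.

Yes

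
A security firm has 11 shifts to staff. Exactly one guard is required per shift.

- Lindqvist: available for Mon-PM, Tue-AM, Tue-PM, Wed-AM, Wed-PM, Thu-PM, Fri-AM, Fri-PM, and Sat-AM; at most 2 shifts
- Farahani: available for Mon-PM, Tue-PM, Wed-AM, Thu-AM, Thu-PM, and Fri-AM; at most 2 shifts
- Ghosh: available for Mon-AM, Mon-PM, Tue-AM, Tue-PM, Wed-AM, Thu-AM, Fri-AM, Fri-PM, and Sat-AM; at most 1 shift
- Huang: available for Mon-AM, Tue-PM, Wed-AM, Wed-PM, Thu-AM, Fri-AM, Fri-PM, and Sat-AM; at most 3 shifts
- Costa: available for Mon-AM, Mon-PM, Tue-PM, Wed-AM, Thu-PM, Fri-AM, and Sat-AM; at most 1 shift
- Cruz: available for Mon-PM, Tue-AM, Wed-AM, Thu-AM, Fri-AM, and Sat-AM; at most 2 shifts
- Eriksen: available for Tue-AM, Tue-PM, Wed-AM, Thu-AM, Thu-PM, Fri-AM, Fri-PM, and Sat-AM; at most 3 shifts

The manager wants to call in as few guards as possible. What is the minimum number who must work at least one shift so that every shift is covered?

11 slots to fill and no one can take more than 3, so at least ⌈11/3⌉ = 4 guards are needed.
Any 4 guards together have capacity at most 3+3+2+2 = 10 < 11 slots, so 4 can never suffice.
Lindqvist, Farahani, Ghosh, Huang, and Eriksen alone can cover everything: Mon-AM→Ghosh, Mon-PM→Lindqvist, Tue-AM→Eriksen, Tue-PM→Huang, Wed-AM→Eriksen, Wed-PM→Lindqvist, Thu-AM→Farahani, Thu-PM→Farahani, Fri-AM→Eriksen, Fri-PM→Huang, Sat-AM→Huang.

5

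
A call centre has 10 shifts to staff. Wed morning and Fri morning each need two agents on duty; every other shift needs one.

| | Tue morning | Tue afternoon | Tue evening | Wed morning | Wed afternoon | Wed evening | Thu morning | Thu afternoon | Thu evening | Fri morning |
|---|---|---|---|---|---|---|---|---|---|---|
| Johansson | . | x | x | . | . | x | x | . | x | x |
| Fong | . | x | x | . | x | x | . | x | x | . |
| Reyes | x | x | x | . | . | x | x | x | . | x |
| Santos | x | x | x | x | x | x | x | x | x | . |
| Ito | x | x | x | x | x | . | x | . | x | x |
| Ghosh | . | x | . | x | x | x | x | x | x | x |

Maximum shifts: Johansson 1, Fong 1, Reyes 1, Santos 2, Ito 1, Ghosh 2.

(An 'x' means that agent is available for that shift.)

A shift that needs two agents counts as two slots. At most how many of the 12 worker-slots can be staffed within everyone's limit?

Total capacity across all agents is 1+1+1+2+1+2 = 8, and 12 slots are needed, so at most 8 can be filled.
An assignment achieving 8: Tue morning→Reyes, Wed morning→Santos+Ito, Wed afternoon→Fong, Wed evening→Ghosh, Thu afternoon→Santos, Fri morning→Johansson+Ghosh.
Loads: Johansson 1/1, Fong 1/1, Reyes 1/1, Santos 2/2, Ito 1/1, Ghosh 2/2.

8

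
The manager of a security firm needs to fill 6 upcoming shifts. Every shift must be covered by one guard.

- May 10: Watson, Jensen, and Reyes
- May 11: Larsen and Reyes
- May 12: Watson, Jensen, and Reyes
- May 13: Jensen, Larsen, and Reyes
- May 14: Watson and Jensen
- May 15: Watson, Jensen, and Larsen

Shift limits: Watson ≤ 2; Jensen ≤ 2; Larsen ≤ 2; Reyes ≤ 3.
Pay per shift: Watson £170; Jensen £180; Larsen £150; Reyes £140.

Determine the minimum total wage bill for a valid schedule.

£890

Picking the cheapest available guard for each shift independently would cost £880, but that ignores the shift limits.
An optimal schedule: May 10→Reyes, May 11→Reyes, May 12→Reyes, May 13→Larsen, May 14→Watson, May 15→Larsen.
Total: 140 + 140 + 140 + 150 + 170 + 150 = £890.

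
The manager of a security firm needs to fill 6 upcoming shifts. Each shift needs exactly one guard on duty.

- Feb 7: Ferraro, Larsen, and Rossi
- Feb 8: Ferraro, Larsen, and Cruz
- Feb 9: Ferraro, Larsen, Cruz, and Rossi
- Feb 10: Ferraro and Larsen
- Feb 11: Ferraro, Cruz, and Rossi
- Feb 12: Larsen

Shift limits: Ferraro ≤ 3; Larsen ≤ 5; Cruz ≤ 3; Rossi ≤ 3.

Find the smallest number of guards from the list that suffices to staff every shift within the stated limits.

6 slots to fill and no one can take more than 5, so at least ⌈6/5⌉ = 2 guards are needed.
Ferraro and Larsen alone can cover everything: Feb 7→Ferraro, Feb 8→Ferraro, Feb 9→Larsen, Feb 10→Larsen, Feb 11→Ferraro, Feb 12→Larsen.

2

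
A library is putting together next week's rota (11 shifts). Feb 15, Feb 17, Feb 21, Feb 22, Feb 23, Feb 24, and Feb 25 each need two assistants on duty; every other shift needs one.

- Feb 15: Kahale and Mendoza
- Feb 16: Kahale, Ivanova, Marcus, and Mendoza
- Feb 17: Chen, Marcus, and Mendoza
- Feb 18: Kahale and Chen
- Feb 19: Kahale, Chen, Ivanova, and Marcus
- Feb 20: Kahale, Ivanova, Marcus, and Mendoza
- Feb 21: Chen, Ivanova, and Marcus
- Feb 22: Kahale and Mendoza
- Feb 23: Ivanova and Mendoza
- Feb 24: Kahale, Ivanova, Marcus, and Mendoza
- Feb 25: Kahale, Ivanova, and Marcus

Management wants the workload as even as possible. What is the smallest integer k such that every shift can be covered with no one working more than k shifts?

4

With 5 assistants and 18 worker-slots to fill, someone must work at least ⌈18/5⌉ = 4 shifts, so k ≥ 4.
k = 4 works: Feb 15→Kahale+Mendoza, Feb 16→Ivanova, Feb 17→Chen+Marcus, Feb 18→Kahale, Feb 19→Chen, Feb 20→Marcus, Feb 21→Chen+Ivanova, Feb 22→Kahale+Mendoza, Feb 23→Ivanova+Mendoza, Feb 24→Marcus+Mendoza, Feb 25→Kahale+Ivanova.
Loads: Kahale 4, Chen 3, Ivanova 4, Marcus 3, Mendoza 4 — all ≤ 4.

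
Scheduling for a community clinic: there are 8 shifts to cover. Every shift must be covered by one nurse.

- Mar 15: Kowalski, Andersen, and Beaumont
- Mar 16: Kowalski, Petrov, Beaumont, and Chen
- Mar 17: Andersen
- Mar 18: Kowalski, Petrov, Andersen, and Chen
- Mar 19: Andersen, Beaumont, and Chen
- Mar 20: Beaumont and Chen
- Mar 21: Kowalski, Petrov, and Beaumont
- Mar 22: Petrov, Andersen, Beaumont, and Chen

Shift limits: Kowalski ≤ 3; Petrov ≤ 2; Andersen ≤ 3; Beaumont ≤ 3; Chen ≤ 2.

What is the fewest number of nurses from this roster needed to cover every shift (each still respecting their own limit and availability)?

8 slots to fill and no one can take more than 3, so at least ⌈8/3⌉ = 3 nurses are needed.
Kowalski, Andersen, and Beaumont alone can cover everything: Mar 15→Beaumont, Mar 16→Kowalski, Mar 17→Andersen, Mar 18→Kowalski, Mar 19→Andersen, Mar 20→Beaumont, Mar 21→Kowalski, Mar 22→Andersen.

3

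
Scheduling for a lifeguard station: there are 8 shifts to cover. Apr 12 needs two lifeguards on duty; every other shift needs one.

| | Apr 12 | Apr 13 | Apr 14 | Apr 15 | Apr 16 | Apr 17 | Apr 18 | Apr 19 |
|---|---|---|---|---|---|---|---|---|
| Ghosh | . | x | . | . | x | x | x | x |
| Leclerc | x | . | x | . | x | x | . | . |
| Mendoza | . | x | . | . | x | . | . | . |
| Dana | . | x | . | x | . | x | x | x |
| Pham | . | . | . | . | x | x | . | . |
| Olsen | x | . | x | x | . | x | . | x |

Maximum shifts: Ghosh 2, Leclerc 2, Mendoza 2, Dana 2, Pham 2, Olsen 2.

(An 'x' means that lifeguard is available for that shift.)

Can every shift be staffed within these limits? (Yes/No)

Apr 12 can only be covered by Leclerc and Olsen, so that assignment is forced.
One valid schedule: Apr 12→Leclerc+Olsen, Apr 13→Ghosh, Apr 14→Leclerc, Apr 15→Dana, Apr 16→Mendoza, Apr 17→Pham, Apr 18→Ghosh, Apr 19→Dana.
Loads: Ghosh 2/2, Leclerc 2/2, Mendoza 1/2, Dana 2/2, Pham 1/2, Olsen 1/2 — all within limits.

Yes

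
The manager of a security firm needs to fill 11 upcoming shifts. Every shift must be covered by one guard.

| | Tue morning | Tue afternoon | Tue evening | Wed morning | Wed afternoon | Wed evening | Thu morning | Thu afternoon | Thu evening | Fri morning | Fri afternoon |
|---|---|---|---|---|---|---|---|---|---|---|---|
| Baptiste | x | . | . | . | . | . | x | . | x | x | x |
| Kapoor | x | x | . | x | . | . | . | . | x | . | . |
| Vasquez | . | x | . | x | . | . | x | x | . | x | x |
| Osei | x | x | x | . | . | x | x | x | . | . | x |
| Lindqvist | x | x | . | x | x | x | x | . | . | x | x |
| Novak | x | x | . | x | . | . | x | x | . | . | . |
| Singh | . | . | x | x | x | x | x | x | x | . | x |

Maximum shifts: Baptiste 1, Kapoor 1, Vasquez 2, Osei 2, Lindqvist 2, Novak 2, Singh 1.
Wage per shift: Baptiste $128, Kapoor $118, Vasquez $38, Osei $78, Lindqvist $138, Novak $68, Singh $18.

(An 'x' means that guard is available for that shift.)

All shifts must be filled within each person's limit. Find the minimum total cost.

Picking the cheapest available guard for each shift independently would cost $288, but that ignores the shift limits.
An optimal schedule: Tue morning→Kapoor, Tue afternoon→Lindqvist, Tue evening→Osei, Wed morning→Novak, Wed afternoon→Lindqvist, Wed evening→Osei, Thu morning→Novak, Thu afternoon→Vasquez, Thu evening→Baptiste, Fri morning→Vasquez, Fri afternoon→Singh.
Total: 118 + 138 + 78 + 68 + 138 + 78 + 68 + 38 + 128 + 38 + 18 = $908.

$908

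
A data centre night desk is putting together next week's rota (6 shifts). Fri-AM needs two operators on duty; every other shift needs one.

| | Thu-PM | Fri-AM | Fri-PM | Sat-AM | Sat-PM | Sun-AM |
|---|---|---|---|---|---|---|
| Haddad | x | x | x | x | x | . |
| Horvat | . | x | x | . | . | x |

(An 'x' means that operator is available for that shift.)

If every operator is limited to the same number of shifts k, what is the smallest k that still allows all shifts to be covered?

With 2 operators and 7 worker-slots to fill, someone must work at least ⌈7/2⌉ = 4 shifts, so k ≥ 4.
k = 4 works: Thu-PM→Haddad, Fri-AM→Haddad+Horvat, Fri-PM→Horvat, Sat-AM→Haddad, Sat-PM→Haddad, Sun-AM→Horvat.
Loads: Haddad 4, Horvat 3 — all ≤ 4.

4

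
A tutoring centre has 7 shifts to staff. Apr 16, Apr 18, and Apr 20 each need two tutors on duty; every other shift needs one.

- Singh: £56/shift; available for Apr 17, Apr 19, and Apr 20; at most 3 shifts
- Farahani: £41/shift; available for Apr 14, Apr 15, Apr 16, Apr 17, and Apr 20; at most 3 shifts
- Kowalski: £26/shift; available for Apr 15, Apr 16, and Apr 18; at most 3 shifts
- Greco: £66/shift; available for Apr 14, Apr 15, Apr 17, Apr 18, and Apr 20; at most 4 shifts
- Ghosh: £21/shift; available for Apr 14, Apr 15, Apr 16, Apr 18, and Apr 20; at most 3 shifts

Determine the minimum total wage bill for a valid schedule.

£320

Apr 19 can only be covered by Singh, so that assignment is forced.
Picking the cheapest available tutor for each shift independently would cost £295, but that ignores the shift limits.
An optimal schedule: Apr 14→Ghosh, Apr 15→Kowalski, Apr 16→Kowalski+Farahani, Apr 17→Farahani, Apr 18→Ghosh+Kowalski, Apr 19→Singh, Apr 20→Ghosh+Farahani.
Total: 21 + 26 + 26 + 41 + 41 + 21 + 26 + 56 + 21 + 41 = £320.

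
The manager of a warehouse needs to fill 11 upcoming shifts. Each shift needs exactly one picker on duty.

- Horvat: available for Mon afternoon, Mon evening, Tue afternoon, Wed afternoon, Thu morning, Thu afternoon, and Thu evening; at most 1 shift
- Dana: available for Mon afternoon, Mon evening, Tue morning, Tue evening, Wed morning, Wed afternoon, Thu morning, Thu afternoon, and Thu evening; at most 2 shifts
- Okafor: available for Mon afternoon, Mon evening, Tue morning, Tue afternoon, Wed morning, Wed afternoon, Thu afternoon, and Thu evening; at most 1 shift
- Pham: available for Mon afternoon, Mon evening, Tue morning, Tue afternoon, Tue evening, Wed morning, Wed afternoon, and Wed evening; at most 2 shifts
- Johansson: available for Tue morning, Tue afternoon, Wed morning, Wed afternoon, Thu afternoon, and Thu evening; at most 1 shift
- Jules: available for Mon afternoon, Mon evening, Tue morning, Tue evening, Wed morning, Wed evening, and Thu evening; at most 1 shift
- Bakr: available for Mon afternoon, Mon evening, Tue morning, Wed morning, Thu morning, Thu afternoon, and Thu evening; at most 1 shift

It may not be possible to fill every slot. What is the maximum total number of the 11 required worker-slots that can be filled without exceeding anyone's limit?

Total capacity across all pickers is 1+2+1+2+1+1+1 = 9, and 11 slots are needed, so at most 9 can be filled.
An assignment achieving 9: Mon afternoon→Pham, Mon evening→Jules, Tue morning→Bakr, Tue afternoon→Okafor, Tue evening→Dana, Wed afternoon→Dana, Wed evening→Pham, Thu morning→Horvat, Thu afternoon→Johansson.
Loads: Horvat 1/1, Dana 2/2, Okafor 1/1, Pham 2/2, Johansson 1/1, Jules 1/1, Bakr 1/1.

9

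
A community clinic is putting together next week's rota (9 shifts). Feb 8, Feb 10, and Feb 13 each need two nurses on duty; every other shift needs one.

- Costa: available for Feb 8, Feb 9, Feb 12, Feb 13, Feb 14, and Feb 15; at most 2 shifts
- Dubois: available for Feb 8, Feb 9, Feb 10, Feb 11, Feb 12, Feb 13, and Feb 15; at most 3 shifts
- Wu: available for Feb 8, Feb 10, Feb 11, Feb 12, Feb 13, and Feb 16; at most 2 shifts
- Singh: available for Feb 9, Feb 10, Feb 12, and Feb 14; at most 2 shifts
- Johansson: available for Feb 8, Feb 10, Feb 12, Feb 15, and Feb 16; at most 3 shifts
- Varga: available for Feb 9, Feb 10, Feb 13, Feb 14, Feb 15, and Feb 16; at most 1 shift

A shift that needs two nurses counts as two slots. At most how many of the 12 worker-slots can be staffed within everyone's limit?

Total capacity across all nurses is 2+3+2+2+3+1 = 13, and 12 slots are needed, so at most 12 can be filled.
An assignment achieving 12: Feb 8→Costa+Dubois, Feb 9→Dubois, Feb 10→Singh+Johansson, Feb 11→Dubois, Feb 12→Singh, Feb 13→Wu+Varga, Feb 14→Costa, Feb 15→Johansson, Feb 16→Wu.
Loads: Costa 2/2, Dubois 3/3, Wu 2/2, Singh 2/2, Johansson 2/3, Varga 1/1.

12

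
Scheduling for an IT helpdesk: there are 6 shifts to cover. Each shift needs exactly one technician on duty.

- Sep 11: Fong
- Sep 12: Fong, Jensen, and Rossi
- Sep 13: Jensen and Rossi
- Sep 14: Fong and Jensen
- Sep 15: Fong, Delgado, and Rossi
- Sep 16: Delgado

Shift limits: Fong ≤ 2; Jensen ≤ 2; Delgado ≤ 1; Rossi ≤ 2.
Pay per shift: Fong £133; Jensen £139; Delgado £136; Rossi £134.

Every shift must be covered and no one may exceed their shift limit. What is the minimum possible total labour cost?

Sep 11 can only be covered by Fong, so that assignment is forced.
Sep 16 can only be covered by Delgado, so that assignment is forced.
Picking the cheapest available technician for each shift independently would cost £802, but that ignores the shift limits.
An optimal schedule: Sep 11→Fong, Sep 12→Jensen, Sep 13→Rossi, Sep 14→Fong, Sep 15→Rossi, Sep 16→Delgado.
Total: 133 + 139 + 134 + 133 + 134 + 136 = £809.

£809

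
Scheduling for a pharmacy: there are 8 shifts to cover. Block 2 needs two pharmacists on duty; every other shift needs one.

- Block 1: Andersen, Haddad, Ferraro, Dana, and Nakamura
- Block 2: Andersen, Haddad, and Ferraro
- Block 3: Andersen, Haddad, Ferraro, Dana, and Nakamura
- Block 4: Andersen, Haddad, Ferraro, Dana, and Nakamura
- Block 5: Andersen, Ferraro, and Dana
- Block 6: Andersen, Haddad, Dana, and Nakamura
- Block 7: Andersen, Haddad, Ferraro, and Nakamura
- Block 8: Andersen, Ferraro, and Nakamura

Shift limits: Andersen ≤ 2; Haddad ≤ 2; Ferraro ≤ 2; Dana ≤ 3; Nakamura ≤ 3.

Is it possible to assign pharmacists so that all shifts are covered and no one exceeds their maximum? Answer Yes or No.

One valid schedule: Block 1→Dana, Block 2→Andersen+Haddad, Block 3→Dana, Block 4→Dana, Block 5→Andersen, Block 6→Haddad, Block 7→Ferraro, Block 8→Ferraro.
Loads: Andersen 2/2, Haddad 2/2, Ferraro 2/2, Dana 3/3, Nakamura 0/3 — all within limits.

Yes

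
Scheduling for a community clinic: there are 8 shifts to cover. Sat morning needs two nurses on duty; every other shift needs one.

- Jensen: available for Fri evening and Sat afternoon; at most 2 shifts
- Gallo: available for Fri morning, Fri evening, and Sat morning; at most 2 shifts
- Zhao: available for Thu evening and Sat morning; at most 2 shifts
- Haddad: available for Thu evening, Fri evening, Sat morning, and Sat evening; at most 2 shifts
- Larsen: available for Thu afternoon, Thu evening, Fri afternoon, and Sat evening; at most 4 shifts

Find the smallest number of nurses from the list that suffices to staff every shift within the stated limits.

4

9 slots to fill and no one can take more than 4, so at least ⌈9/4⌉ = 3 nurses are needed.
Any 3 nurses together have capacity at most 4+2+2 = 8 < 9 slots, so 3 can never suffice.
Jensen, Gallo, Zhao, and Larsen alone can cover everything: Thu afternoon→Larsen, Thu evening→Zhao, Fri morning→Gallo, Fri afternoon→Larsen, Fri evening→Jensen, Sat morning→Gallo+Zhao, Sat afternoon→Jensen, Sat evening→Larsen.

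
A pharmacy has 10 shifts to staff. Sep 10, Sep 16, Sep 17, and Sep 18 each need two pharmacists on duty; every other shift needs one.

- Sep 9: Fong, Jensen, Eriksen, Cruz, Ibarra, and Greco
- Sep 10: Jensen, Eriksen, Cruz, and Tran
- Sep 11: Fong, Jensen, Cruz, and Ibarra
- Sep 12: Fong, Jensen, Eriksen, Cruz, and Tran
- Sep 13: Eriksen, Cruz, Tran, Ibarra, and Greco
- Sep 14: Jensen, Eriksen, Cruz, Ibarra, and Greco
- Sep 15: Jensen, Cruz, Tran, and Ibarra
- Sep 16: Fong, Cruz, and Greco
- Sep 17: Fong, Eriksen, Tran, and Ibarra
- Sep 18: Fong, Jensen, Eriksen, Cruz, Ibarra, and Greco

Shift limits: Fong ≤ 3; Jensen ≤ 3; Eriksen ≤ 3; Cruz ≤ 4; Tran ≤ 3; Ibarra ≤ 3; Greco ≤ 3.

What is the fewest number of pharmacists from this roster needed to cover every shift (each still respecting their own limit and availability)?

14 slots to fill and no one can take more than 4, so at least ⌈14/4⌉ = 4 pharmacists are needed.
Any 4 pharmacists together have capacity at most 4+3+3+3 = 13 < 14 slots, so 4 can never suffice.
Fong, Jensen, Eriksen, Cruz, and Tran alone can cover everything: Sep 9→Jensen, Sep 10→Cruz+Tran, Sep 11→Fong, Sep 12→Cruz, Sep 13→Eriksen, Sep 14→Jensen, Sep 15→Jensen, Sep 16→Fong+Cruz, Sep 17→Fong+Eriksen, Sep 18→Eriksen+Cruz.

5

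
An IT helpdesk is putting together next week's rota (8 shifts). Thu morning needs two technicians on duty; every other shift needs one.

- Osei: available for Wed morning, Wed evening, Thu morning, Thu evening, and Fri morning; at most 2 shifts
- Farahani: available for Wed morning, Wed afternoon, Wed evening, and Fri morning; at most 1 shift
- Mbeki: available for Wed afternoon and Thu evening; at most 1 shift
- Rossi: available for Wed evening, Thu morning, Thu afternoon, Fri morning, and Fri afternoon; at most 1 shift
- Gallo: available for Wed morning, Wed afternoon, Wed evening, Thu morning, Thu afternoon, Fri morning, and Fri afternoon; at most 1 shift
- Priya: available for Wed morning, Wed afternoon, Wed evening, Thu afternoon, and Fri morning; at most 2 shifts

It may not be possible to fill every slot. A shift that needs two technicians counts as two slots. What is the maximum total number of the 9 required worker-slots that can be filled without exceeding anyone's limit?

Total capacity across all technicians is 2+1+1+1+1+2 = 8, and 9 slots are needed, so at most 8 can be filled.
An assignment achieving 8: Wed morning→Farahani, Wed afternoon→Mbeki, Wed evening→Priya, Thu morning→Osei+Gallo, Thu afternoon→Priya, Thu evening→Osei, Fri afternoon→Rossi.
Loads: Osei 2/2, Farahani 1/1, Mbeki 1/1, Rossi 1/1, Gallo 1/1, Priya 2/2.

8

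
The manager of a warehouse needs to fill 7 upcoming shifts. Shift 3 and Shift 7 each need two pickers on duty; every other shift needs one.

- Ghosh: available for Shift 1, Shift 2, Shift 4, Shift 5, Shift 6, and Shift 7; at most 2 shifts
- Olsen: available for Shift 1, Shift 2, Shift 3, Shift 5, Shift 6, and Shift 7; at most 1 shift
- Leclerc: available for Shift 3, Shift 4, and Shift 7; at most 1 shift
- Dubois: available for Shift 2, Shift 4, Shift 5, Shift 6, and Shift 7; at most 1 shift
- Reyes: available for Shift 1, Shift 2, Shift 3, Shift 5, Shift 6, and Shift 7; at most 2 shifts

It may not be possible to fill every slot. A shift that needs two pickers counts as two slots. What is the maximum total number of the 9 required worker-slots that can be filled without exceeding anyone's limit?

7

Total capacity across all pickers is 2+1+1+1+2 = 7, and 9 slots are needed, so at most 7 can be filled.
An assignment achieving 7: Shift 1→Ghosh, Shift 2→Dubois, Shift 3→Olsen+Leclerc, Shift 4→Ghosh, Shift 5→Reyes, Shift 6→Reyes.
Loads: Ghosh 2/2, Olsen 1/1, Leclerc 1/1, Dubois 1/1, Reyes 2/2.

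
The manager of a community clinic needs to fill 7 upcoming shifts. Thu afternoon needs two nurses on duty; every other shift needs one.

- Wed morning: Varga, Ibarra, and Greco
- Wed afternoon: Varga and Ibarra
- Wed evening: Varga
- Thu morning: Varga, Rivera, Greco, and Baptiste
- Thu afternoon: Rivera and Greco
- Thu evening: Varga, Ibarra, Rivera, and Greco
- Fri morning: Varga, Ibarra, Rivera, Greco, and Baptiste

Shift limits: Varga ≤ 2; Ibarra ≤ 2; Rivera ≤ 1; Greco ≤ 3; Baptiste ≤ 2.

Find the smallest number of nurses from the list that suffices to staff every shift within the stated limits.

4

8 slots to fill and no one can take more than 3, so at least ⌈8/3⌉ = 3 nurses are needed.
Any 3 nurses together have capacity at most 3+2+2 = 7 < 8 slots, so 3 can never suffice.
Varga, Ibarra, Rivera, and Greco alone can cover everything: Wed morning→Ibarra, Wed afternoon→Varga, Wed evening→Varga, Thu morning→Greco, Thu afternoon→Rivera+Greco, Thu evening→Ibarra, Fri morning→Greco.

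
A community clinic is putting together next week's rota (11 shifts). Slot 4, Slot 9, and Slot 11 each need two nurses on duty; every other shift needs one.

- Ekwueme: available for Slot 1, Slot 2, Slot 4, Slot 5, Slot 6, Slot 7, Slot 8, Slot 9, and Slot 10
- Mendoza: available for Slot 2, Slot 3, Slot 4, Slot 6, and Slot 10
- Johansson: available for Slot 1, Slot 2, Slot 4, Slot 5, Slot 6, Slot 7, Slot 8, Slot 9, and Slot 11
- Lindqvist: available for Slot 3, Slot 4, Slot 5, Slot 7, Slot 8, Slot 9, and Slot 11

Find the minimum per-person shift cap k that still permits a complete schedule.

With 4 nurses and 14 worker-slots to fill, someone must work at least ⌈14/4⌉ = 4 shifts, so k ≥ 4.
k = 4 works: Slot 1→Ekwueme, Slot 2→Ekwueme, Slot 3→Mendoza, Slot 4→Mendoza+Lindqvist, Slot 5→Ekwueme, Slot 6→Mendoza, Slot 7→Johansson, Slot 8→Johansson, Slot 9→Johansson+Lindqvist, Slot 10→Ekwueme, Slot 11→Johansson+Lindqvist.
Loads: Ekwueme 4, Mendoza 3, Johansson 4, Lindqvist 3 — all ≤ 4.

4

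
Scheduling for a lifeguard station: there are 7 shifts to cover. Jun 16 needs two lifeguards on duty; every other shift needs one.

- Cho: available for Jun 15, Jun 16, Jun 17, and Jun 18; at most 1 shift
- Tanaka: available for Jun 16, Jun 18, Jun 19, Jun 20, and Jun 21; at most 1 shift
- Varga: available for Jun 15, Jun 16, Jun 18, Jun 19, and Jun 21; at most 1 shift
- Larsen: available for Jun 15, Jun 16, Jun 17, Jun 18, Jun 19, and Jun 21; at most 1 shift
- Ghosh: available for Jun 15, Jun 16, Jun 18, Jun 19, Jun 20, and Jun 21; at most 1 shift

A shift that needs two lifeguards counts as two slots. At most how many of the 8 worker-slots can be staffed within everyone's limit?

5

Total capacity across all lifeguards is 1+1+1+1+1 = 5, and 8 slots are needed, so at most 5 can be filled.
An assignment achieving 5: Jun 15→Varga, Jun 17→Cho, Jun 19→Larsen, Jun 20→Tanaka, Jun 21→Ghosh.
Loads: Cho 1/1, Tanaka 1/1, Varga 1/1, Larsen 1/1, Ghosh 1/1.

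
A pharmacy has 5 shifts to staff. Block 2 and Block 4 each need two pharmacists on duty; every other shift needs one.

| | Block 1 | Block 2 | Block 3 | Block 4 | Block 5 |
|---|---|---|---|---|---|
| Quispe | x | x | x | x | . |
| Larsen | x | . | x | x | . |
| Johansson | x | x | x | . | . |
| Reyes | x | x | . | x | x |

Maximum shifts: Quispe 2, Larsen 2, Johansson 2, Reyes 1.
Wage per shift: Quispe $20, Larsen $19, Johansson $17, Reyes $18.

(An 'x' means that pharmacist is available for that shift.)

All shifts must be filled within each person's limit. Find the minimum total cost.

$130

Block 5 can only be covered by Reyes, so that assignment is forced.
Picking the cheapest available pharmacist for each shift independently would cost $124, but that ignores the shift limits.
An optimal schedule: Block 1→Johansson, Block 2→Quispe+Johansson, Block 3→Larsen, Block 4→Quispe+Larsen, Block 5→Reyes.
Total: 17 + 20 + 17 + 19 + 20 + 19 + 18 = $130.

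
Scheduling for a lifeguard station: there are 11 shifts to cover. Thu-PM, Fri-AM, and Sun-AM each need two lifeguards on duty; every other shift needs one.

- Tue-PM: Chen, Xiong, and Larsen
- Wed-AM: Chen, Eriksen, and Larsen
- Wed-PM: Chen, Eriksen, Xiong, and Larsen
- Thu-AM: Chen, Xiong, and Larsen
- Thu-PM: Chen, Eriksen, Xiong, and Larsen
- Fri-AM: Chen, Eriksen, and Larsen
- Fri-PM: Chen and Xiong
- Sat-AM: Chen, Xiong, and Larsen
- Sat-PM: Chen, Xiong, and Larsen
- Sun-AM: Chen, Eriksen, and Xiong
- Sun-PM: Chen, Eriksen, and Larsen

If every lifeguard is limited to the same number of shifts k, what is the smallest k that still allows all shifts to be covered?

With 4 lifeguards and 14 worker-slots to fill, someone must work at least ⌈14/4⌉ = 4 shifts, so k ≥ 4.
k = 4 works: Tue-PM→Chen, Wed-AM→Chen, Wed-PM→Eriksen, Thu-AM→Chen, Thu-PM→Xiong+Larsen, Fri-AM→Eriksen+Larsen, Fri-PM→Chen, Sat-AM→Xiong, Sat-PM→Xiong, Sun-AM→Eriksen+Xiong, Sun-PM→Eriksen.
Loads: Chen 4, Eriksen 4, Xiong 4, Larsen 2 — all ≤ 4.

4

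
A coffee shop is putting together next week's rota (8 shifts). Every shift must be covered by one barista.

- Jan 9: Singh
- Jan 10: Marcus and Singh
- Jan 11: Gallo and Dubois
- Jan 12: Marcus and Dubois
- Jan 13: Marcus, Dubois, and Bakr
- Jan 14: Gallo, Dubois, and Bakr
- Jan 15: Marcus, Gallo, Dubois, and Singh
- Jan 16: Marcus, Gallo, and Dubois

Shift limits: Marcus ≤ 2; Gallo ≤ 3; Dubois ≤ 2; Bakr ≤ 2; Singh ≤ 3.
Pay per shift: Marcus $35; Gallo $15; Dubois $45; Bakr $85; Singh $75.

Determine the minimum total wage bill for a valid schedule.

$280

Jan 9 can only be covered by Singh, so that assignment is forced.
Picking the cheapest available barista for each shift independently would cost $240, but that ignores the shift limits.
An optimal schedule: Jan 9→Singh, Jan 10→Marcus, Jan 11→Gallo, Jan 12→Marcus, Jan 13→Dubois, Jan 14→Gallo, Jan 15→Dubois, Jan 16→Gallo.
Total: 75 + 35 + 15 + 35 + 45 + 15 + 45 + 15 = $280.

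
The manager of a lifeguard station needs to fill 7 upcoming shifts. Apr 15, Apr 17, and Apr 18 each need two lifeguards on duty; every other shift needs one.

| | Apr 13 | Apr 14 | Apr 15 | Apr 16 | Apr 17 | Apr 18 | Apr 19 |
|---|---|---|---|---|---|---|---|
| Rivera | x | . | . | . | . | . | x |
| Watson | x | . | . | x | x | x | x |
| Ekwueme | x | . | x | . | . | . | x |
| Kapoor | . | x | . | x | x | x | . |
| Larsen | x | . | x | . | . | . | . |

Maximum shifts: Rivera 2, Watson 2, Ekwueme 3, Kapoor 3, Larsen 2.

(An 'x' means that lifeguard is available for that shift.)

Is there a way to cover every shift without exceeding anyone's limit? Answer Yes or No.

Total capacity is 12 and 10 slots are needed, so capacity alone doesn't rule it out.
Shifts {Apr 14, Apr 16, Apr 17, Apr 18} need 6 worker-slots in total, but the lifeguards available for any of those shifts (Watson and Kapoor) can supply at most 5 among them. So no valid schedule exists.

No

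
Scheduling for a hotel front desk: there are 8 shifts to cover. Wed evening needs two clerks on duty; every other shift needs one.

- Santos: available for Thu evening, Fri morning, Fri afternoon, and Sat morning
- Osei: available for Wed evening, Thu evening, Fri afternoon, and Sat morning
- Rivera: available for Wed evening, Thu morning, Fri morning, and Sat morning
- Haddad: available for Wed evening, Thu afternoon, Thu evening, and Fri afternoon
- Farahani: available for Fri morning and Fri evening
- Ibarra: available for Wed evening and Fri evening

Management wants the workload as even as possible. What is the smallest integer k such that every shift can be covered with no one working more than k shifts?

2

With 6 clerks and 9 worker-slots to fill, someone must work at least ⌈9/6⌉ = 2 shifts, so k ≥ 2.
k = 2 works: Wed evening→Rivera+Haddad, Thu morning→Rivera, Thu afternoon→Haddad, Thu evening→Santos, Fri morning→Santos, Fri afternoon→Osei, Fri evening→Farahani, Sat morning→Osei.
Loads: Santos 2, Osei 2, Rivera 2, Haddad 2, Farahani 1, Ibarra 0 — all ≤ 2.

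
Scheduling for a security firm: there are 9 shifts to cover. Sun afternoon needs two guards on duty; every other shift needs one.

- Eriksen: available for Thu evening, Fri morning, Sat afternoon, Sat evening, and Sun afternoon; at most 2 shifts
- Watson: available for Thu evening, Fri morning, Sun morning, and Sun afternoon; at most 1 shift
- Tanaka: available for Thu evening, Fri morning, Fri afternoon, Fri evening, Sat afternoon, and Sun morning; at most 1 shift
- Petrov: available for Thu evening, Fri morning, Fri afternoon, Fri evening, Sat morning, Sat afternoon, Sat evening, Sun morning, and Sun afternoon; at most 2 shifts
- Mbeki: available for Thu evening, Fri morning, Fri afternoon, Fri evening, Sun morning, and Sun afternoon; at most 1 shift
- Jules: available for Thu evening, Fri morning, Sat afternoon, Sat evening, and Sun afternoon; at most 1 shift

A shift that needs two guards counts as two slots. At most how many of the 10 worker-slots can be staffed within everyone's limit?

Total capacity across all guards is 2+1+1+2+1+1 = 8, and 10 slots are needed, so at most 8 can be filled.
An assignment achieving 8: Fri afternoon→Tanaka, Fri evening→Petrov, Sat morning→Petrov, Sat afternoon→Eriksen, Sat evening→Eriksen, Sun morning→Watson, Sun afternoon→Mbeki+Jules.
Loads: Eriksen 2/2, Watson 1/1, Tanaka 1/1, Petrov 2/2, Mbeki 1/1, Jules 1/1.

8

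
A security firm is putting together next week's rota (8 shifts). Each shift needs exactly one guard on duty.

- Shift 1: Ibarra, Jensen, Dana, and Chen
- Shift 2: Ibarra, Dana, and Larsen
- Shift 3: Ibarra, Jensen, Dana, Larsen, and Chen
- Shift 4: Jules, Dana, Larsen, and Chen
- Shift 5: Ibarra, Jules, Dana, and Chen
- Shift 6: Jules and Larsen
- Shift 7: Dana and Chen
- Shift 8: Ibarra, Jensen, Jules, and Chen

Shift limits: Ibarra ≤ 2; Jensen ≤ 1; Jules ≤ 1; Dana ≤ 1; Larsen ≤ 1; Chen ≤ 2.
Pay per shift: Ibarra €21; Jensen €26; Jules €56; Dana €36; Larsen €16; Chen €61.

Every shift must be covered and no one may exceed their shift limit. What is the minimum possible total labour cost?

€298

Picking the cheapest available guard for each shift independently would cost €163, but that ignores the shift limits.
An optimal schedule: Shift 1→Ibarra, Shift 2→Ibarra, Shift 3→Chen, Shift 4→Larsen, Shift 5→Chen, Shift 6→Jules, Shift 7→Dana, Shift 8→Jensen.
Total: 21 + 21 + 61 + 16 + 61 + 56 + 36 + 26 = €298.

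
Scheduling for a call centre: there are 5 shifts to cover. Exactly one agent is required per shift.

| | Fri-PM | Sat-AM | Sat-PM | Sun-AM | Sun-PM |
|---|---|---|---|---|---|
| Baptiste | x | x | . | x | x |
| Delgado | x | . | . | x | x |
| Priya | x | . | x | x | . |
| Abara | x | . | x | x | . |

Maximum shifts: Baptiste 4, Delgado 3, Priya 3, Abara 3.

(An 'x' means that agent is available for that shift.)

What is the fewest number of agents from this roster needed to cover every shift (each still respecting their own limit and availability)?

5 slots to fill and no one can take more than 4, so at least ⌈5/4⌉ = 2 agents are needed.
Baptiste and Priya alone can cover everything: Fri-PM→Baptiste, Sat-AM→Baptiste, Sat-PM→Priya, Sun-AM→Baptiste, Sun-PM→Baptiste.

2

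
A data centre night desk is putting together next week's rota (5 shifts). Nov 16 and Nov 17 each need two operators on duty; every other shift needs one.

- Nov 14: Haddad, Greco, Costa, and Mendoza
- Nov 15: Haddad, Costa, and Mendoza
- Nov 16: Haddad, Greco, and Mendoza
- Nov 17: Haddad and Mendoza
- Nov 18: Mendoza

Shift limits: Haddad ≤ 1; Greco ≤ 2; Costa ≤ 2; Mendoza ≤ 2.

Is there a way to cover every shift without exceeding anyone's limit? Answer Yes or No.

No

Total capacity is 7 and 7 slots are needed, so capacity alone doesn't rule it out.
Shifts {Nov 16, Nov 17, Nov 18} need 5 worker-slots in total, but the operators available for any of those shifts (Haddad, Greco, and Mendoza) can supply at most 4 among them. So no valid schedule exists.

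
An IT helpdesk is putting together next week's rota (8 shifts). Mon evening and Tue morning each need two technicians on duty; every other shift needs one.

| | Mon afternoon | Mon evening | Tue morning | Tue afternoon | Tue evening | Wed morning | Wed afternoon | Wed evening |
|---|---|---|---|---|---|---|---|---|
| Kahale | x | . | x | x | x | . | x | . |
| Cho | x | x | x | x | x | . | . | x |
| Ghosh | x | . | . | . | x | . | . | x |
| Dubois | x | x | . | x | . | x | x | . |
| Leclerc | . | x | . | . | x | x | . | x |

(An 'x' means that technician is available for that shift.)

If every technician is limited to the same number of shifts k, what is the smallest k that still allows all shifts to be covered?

With 5 technicians and 10 worker-slots to fill, someone must work at least ⌈10/5⌉ = 2 shifts, so k ≥ 2.
k = 2 works: Mon afternoon→Ghosh, Mon evening→Cho+Leclerc, Tue morning→Kahale+Cho, Tue afternoon→Dubois, Tue evening→Leclerc, Wed morning→Dubois, Wed afternoon→Kahale, Wed evening→Ghosh.
Loads: Kahale 2, Cho 2, Ghosh 2, Dubois 2, Leclerc 2 — all ≤ 2.

2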